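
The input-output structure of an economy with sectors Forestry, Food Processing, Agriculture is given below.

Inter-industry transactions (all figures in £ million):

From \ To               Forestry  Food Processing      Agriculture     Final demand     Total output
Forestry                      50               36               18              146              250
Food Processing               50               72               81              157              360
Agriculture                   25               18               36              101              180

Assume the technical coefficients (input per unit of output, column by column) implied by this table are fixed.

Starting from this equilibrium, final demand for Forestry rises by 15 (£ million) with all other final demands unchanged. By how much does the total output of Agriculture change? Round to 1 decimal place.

Technical coefficients a_ij = z_ij / X_j:
  a_11 = 50/250 = 0.20, a_21 = 50/250 = 0.20, a_31 = 25/250 = 0.10
  a_12 = 36/360 = 0.10, a_22 = 72/360 = 0.20, a_32 = 18/360 = 0.05
  a_13 = 18/180 = 0.10, a_23 = 81/180 = 0.45, a_33 = 36/180 = 0.20
I − A =
  [   0.80    -0.10    -0.10]
  [  -0.20     0.80    -0.45]
  [  -0.10    -0.05     0.80]
Cofactors of I−A, C_ij = (−1)^(i+j)·(minor ij) (rows/columns in the sector order above):
  C_11 = (0.80)(0.80) − (-0.45)(-0.05) = 0.6175
  C_12 = −[(-0.20)(0.80) − (-0.45)(-0.10)] = 0.2050
  C_13 = (-0.20)(-0.05) − (0.80)(-0.10) = 0.0900
  C_21 = −[(-0.10)(0.80) − (-0.10)(-0.05)] = 0.0850
  C_22 = (0.80)(0.80) − (-0.10)(-0.10) = 0.6300
  C_23 = −[(0.80)(-0.05) − (-0.10)(-0.10)] = 0.0500
  C_31 = (-0.10)(-0.45) − (-0.10)(0.80) = 0.1250
  C_32 = −[(0.80)(-0.45) − (-0.10)(-0.20)] = 0.3800
  C_33 = (0.80)(0.80) − (-0.10)(-0.20) = 0.6200
det(I−A) = Σ_j (I−A)_1j·C_1j = (0.80)(0.6175) + (-0.10)(0.2050) + (-0.10)(0.0900) = 0.4645
adj(I−A) = Cᵀ =
  [ 0.6175   0.0850   0.1250]
  [ 0.2050   0.6300   0.3800]
  [ 0.0900   0.0500   0.6200]
(I − A)⁻¹ = adj(I−A) / det(I−A) ≈
  [   1.3294     0.1830     0.2691]
  [   0.4413     1.3563     0.8181]
  [   0.1938     0.1076     1.3348]
Δx = (I − A)⁻¹ Δd with Δd having +15 in the Forestry component and 0 elsewhere.
So Δx_3 = L_31 · (+15), where L_31 = adj(I−A)_31 / det(I−A) = 0.0900 / 0.4645.
Δx_3 = 0.0900 × (+15) / 0.4645 = 1.35 / 0.4645 ≈ 2.9.

Δx_3 = 2.9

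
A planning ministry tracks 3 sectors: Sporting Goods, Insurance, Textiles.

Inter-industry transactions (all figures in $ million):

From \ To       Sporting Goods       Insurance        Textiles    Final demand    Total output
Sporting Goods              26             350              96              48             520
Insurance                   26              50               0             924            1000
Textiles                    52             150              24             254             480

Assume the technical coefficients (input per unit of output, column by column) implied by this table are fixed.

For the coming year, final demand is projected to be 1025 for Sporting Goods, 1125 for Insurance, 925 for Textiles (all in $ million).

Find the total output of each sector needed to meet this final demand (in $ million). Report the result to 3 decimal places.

Technical coefficients a_ij = z_ij / X_j:
  a_11 = 26/520 = 0.05, a_21 = 26/520 = 0.05, a_31 = 52/520 = 0.10
  a_12 = 350/1000 = 0.35, a_22 = 50/1000 = 0.05, a_32 = 150/1000 = 0.15
  a_13 = 96/480 = 0.20, a_23 = 0/480 = 0.00, a_33 = 24/480 = 0.05
I − A =
  [   0.95    -0.35    -0.20]
  [  -0.05     0.95     0.00]
  [  -0.10    -0.15     0.95]
Cofactors of I−A, C_ij = (−1)^(i+j)·(minor ij) (rows/columns in the sector order above):
  C_11 = (0.95)(0.95) − (0.00)(-0.15) = 0.9025
  C_12 = −[(-0.05)(0.95) − (0.00)(-0.10)] = 0.0475
  C_13 = (-0.05)(-0.15) − (0.95)(-0.10) = 0.1025
  C_21 = −[(-0.35)(0.95) − (-0.20)(-0.15)] = 0.3625
  C_22 = (0.95)(0.95) − (-0.20)(-0.10) = 0.8825
  C_23 = −[(0.95)(-0.15) − (-0.35)(-0.10)] = 0.1775
  C_31 = (-0.35)(0.00) − (-0.20)(0.95) = 0.1900
  C_32 = −[(0.95)(0.00) − (-0.20)(-0.05)] = 0.0100
  C_33 = (0.95)(0.95) − (-0.35)(-0.05) = 0.8850
det(I−A) = Σ_j (I−A)_1j·C_1j = (0.95)(0.9025) + (-0.35)(0.0475) + (-0.20)(0.1025) = 0.82025
adj(I−A) = Cᵀ =
  [ 0.9025   0.3625   0.1900]
  [ 0.0475   0.8825   0.0100]
  [ 0.1025   0.1775   0.8850]
(I − A)⁻¹ = adj(I−A) / det(I−A) ≈
  [   1.1003     0.4419     0.2316]
  [   0.0579     1.0759     0.0122]
  [   0.1250     0.2164     1.0789]
x = (I − A)⁻¹ d = adj(I−A)·d / det(I−A), with det(I−A) = 0.82025:
  x_1 = (0.9025·1025 + 0.3625·1125 + 0.1900·925) / 0.82025 = 1508.625 / 0.82025 ≈ 1839.226
  x_2 = (0.0475·1025 + 0.8825·1125 + 0.0100·925) / 0.82025 = 1050.75 / 0.82025 ≈ 1281.012
  x_3 = (0.1025·1025 + 0.1775·1125 + 0.8850·925) / 0.82025 = 1123.375 / 0.82025 ≈ 1369.552

x_1 = 1839.226, x_2 = 1281.012, x_3 = 1369.552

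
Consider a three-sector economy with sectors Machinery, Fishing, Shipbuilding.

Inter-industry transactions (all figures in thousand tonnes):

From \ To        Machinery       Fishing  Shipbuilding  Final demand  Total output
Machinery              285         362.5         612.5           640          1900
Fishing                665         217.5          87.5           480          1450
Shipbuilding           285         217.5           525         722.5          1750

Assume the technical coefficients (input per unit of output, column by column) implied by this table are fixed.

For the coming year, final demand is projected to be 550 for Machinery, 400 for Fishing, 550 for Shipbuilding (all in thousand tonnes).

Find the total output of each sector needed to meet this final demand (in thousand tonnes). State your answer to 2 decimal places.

Technical coefficients a_ij = z_ij / X_j:
  a_MM = 285/1900 = 0.15, a_FM = 665/1900 = 0.35, a_SM = 285/1900 = 0.15
  a_MF = 362.5/1450 = 0.25, a_FF = 217.5/1450 = 0.15, a_SF = 217.5/1450 = 0.15
  a_MS = 612.5/1750 = 0.35, a_FS = 87.5/1750 = 0.05, a_SS = 525/1750 = 0.30
I − A =
  [   0.85    -0.25    -0.35]
  [  -0.35     0.85    -0.05]
  [  -0.15    -0.15     0.70]
Cofactors of I−A, C_ij = (−1)^(i+j)·(minor ij) (rows/columns in the sector order above):
  C_11 = (0.85)(0.70) − (-0.05)(-0.15) = 0.5875
  C_12 = −[(-0.35)(0.70) − (-0.05)(-0.15)] = 0.2525
  C_13 = (-0.35)(-0.15) − (0.85)(-0.15) = 0.1800
  C_21 = −[(-0.25)(0.70) − (-0.35)(-0.15)] = 0.2275
  C_22 = (0.85)(0.70) − (-0.35)(-0.15) = 0.5425
  C_23 = −[(0.85)(-0.15) − (-0.25)(-0.15)] = 0.1650
  C_31 = (-0.25)(-0.05) − (-0.35)(0.85) = 0.3100
  C_32 = −[(0.85)(-0.05) − (-0.35)(-0.35)] = 0.1650
  C_33 = (0.85)(0.85) − (-0.25)(-0.35) = 0.6350
det(I−A) = Σ_j (I−A)_1j·C_1j = (0.85)(0.5875) + (-0.25)(0.2525) + (-0.35)(0.1800) = 0.37325
adj(I−A) = Cᵀ =
  [ 0.5875   0.2275   0.3100]
  [ 0.2525   0.5425   0.1650]
  [ 0.1800   0.1650   0.6350]
(I − A)⁻¹ = adj(I−A) / det(I−A) ≈
  [   1.5740     0.6095     0.8305]
  [   0.6765     1.4534     0.4421]
  [   0.4823     0.4421     1.7013]
x = (I − A)⁻¹ d = adj(I−A)·d / det(I−A), with det(I−A) = 0.37325:
  x_M = (0.5875·550 + 0.2275·400 + 0.3100·550) / 0.37325 = 584.625 / 0.37325 ≈ 1566.31
  x_F = (0.2525·550 + 0.5425·400 + 0.1650·550) / 0.37325 = 446.625 / 0.37325 ≈ 1196.58
  x_S = (0.1800·550 + 0.1650·400 + 0.6350·550) / 0.37325 = 514.25 / 0.37325 ≈ 1377.76

x_M = 1566.31, x_F = 1196.58, x_S = 1377.76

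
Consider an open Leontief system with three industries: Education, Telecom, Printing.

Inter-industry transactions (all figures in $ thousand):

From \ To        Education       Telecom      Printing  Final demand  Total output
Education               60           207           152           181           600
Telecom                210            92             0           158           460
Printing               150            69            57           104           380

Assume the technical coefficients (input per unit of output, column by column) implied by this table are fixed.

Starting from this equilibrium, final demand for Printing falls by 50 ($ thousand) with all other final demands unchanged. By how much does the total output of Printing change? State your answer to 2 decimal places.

Δx_3 = -74.58

Technical coefficients a_ij = z_ij / X_j:
  a_11 = 60/600 = 0.10, a_21 = 210/600 = 0.35, a_31 = 150/600 = 0.25
  a_12 = 207/460 = 0.45, a_22 = 92/460 = 0.20, a_32 = 69/460 = 0.15
  a_13 = 152/380 = 0.40, a_23 = 0/380 = 0.00, a_33 = 57/380 = 0.15
I − A =
  [   0.90    -0.45    -0.40]
  [  -0.35     0.80     0.00]
  [  -0.25    -0.15     0.85]
Cofactors of I−A, C_ij = (−1)^(i+j)·(minor ij) (rows/columns in the sector order above):
  C_11 = (0.80)(0.85) − (0.00)(-0.15) = 0.6800
  C_12 = −[(-0.35)(0.85) − (0.00)(-0.25)] = 0.2975
  C_13 = (-0.35)(-0.15) − (0.80)(-0.25) = 0.2525
  C_21 = −[(-0.45)(0.85) − (-0.40)(-0.15)] = 0.4425
  C_22 = (0.90)(0.85) − (-0.40)(-0.25) = 0.6650
  C_23 = −[(0.90)(-0.15) − (-0.45)(-0.25)] = 0.2475
  C_31 = (-0.45)(0.00) − (-0.40)(0.80) = 0.3200
  C_32 = −[(0.90)(0.00) − (-0.40)(-0.35)] = 0.1400
  C_33 = (0.90)(0.80) − (-0.45)(-0.35) = 0.5625
det(I−A) = Σ_j (I−A)_1j·C_1j = (0.90)(0.6800) + (-0.45)(0.2975) + (-0.40)(0.2525) = 0.377125
adj(I−A) = Cᵀ =
  [ 0.6800   0.4425   0.3200]
  [ 0.2975   0.6650   0.1400]
  [ 0.2525   0.2475   0.5625]
(I − A)⁻¹ = adj(I−A) / det(I−A) ≈
  [   1.8031     1.1734     0.8485]
  [   0.7889     1.7633     0.3712]
  [   0.6695     0.6563     1.4915]
Δx = (I − A)⁻¹ Δd with Δd having -50 in the Printing component and 0 elsewhere.
So Δx_3 = L_33 · (-50), where L_33 = adj(I−A)_33 / det(I−A) = 0.5625 / 0.377125.
Δx_3 = 0.5625 × (-50) / 0.377125 = -28.125 / 0.377125 ≈ -74.58.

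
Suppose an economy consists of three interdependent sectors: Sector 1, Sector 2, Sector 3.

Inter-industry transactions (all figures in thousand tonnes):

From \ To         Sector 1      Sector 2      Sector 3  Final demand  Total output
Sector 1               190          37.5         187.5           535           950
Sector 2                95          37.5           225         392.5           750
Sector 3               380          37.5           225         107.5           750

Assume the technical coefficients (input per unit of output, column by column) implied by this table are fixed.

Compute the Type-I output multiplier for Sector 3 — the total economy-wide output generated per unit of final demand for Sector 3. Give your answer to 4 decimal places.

Technical coefficients a_ij = z_ij / X_j:
  a_11 = 190/950 = 0.20, a_21 = 95/950 = 0.10, a_31 = 380/950 = 0.40
  a_12 = 37.5/750 = 0.05, a_22 = 37.5/750 = 0.05, a_32 = 37.5/750 = 0.05
  a_13 = 187.5/750 = 0.25, a_23 = 225/750 = 0.30, a_33 = 225/750 = 0.30
I − A =
  [   0.80    -0.05    -0.25]
  [  -0.10     0.95    -0.30]
  [  -0.40    -0.05     0.70]
Cofactors of I−A, C_ij = (−1)^(i+j)·(minor ij) (rows/columns in the sector order above):
  C_11 = (0.95)(0.70) − (-0.30)(-0.05) = 0.6500
  C_12 = −[(-0.10)(0.70) − (-0.30)(-0.40)] = 0.1900
  C_13 = (-0.10)(-0.05) − (0.95)(-0.40) = 0.3850
  C_21 = −[(-0.05)(0.70) − (-0.25)(-0.05)] = 0.0475
  C_22 = (0.80)(0.70) − (-0.25)(-0.40) = 0.4600
  C_23 = −[(0.80)(-0.05) − (-0.05)(-0.40)] = 0.0600
  C_31 = (-0.05)(-0.30) − (-0.25)(0.95) = 0.2525
  C_32 = −[(0.80)(-0.30) − (-0.25)(-0.10)] = 0.2650
  C_33 = (0.80)(0.95) − (-0.05)(-0.10) = 0.7550
det(I−A) = Σ_j (I−A)_1j·C_1j = (0.80)(0.6500) + (-0.05)(0.1900) + (-0.25)(0.3850) = 0.41425
adj(I−A) = Cᵀ =
  [ 0.6500   0.0475   0.2525]
  [ 0.1900   0.4600   0.2650]
  [ 0.3850   0.0600   0.7550]
(I − A)⁻¹ = adj(I−A) / det(I−A) ≈
  [   1.56910     0.11467     0.60954]
  [   0.45866     1.11044     0.63971]
  [   0.92939     0.14484     1.82257]
The output multiplier for sector j is the column-j sum of the Leontief inverse (I − A)⁻¹ = adj(I−A) / det(I−A).
Column 3 of adj(I−A): (0.2525, 0.2650, 0.7550); det(I−A) = 0.41425.
m_3 = (0.2525 + 0.2650 + 0.7550) / 0.41425 = 1.2725 / 0.41425 ≈ 3.0718.

m_3 = 3.0718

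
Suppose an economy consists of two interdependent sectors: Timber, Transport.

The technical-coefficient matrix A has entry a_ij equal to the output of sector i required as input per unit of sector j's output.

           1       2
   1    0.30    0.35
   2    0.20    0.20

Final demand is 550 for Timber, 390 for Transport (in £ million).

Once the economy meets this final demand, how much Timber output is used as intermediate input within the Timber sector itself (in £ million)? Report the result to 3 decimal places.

z_11 = 352.959

I − A =
  [   0.70    -0.35]
  [  -0.20     0.80]
det(I−A) = (0.70)(0.80) − (-0.35)(-0.20) = 0.4900
adj(I−A) = [[0.80, 0.35], [0.20, 0.70]]
(I − A)⁻¹ = adj(I−A) / det(I−A) ≈
  [   1.6327     0.7143]
  [   0.4082     1.4286]
First solve x = (I − A)⁻¹ d = adj(I−A)·d / det(I−A); in particular x_1 = (0.80·550 + 0.35·390) / 0.4900 = 576.50 / 0.4900 ≈ 1176.53061.
Intermediate flow from 1 to 1: z_11 = a_11 · x_1 = 0.30 × 576.50 / 0.4900 = 172.95 / 0.4900 ≈ 352.959.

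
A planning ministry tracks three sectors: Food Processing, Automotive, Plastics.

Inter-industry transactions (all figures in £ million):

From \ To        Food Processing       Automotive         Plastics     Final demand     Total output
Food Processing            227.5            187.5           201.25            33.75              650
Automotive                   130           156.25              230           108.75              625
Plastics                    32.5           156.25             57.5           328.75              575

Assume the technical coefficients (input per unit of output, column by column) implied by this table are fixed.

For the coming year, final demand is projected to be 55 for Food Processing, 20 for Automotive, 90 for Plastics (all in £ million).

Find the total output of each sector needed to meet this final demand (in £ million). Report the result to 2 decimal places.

x_F = 258.54, x_A = 183.84, x_P = 165.43

Technical coefficients a_ij = z_ij / X_j:
  a_FF = 227.5/650 = 0.35, a_AF = 130/650 = 0.20, a_PF = 32.5/650 = 0.05
  a_FA = 187.5/625 = 0.30, a_AA = 156.25/625 = 0.25, a_PA = 156.25/625 = 0.25
  a_FP = 201.25/575 = 0.35, a_AP = 230/575 = 0.40, a_PP = 57.5/575 = 0.10
I − A =
  [   0.65    -0.30    -0.35]
  [  -0.20     0.75    -0.40]
  [  -0.05    -0.25     0.90]
Cofactors of I−A, C_ij = (−1)^(i+j)·(minor ij) (rows/columns in the sector order above):
  C_11 = (0.75)(0.90) − (-0.40)(-0.25) = 0.5750
  C_12 = −[(-0.20)(0.90) − (-0.40)(-0.05)] = 0.2000
  C_13 = (-0.20)(-0.25) − (0.75)(-0.05) = 0.0875
  C_21 = −[(-0.30)(0.90) − (-0.35)(-0.25)] = 0.3575
  C_22 = (0.65)(0.90) − (-0.35)(-0.05) = 0.5675
  C_23 = −[(0.65)(-0.25) − (-0.30)(-0.05)] = 0.1775
  C_31 = (-0.30)(-0.40) − (-0.35)(0.75) = 0.3825
  C_32 = −[(0.65)(-0.40) − (-0.35)(-0.20)] = 0.3300
  C_33 = (0.65)(0.75) − (-0.30)(-0.20) = 0.4275
det(I−A) = Σ_j (I−A)_1j·C_1j = (0.65)(0.5750) + (-0.30)(0.2000) + (-0.35)(0.0875) = 0.283125
adj(I−A) = Cᵀ =
  [ 0.5750   0.3575   0.3825]
  [ 0.2000   0.5675   0.3300]
  [ 0.0875   0.1775   0.4275]
(I − A)⁻¹ = adj(I−A) / det(I−A) ≈
  [   2.0309     1.2627     1.3510]
  [   0.7064     2.0044     1.1656]
  [   0.3091     0.6269     1.5099]
x = (I − A)⁻¹ d = adj(I−A)·d / det(I−A), with det(I−A) = 0.283125:
  x_F = (0.5750·55 + 0.3575·20 + 0.3825·90) / 0.283125 = 73.20 / 0.283125 ≈ 258.54
  x_A = (0.2000·55 + 0.5675·20 + 0.3300·90) / 0.283125 = 52.05 / 0.283125 ≈ 183.84
  x_P = (0.0875·55 + 0.1775·20 + 0.4275·90) / 0.283125 = 46.8375 / 0.283125 ≈ 165.43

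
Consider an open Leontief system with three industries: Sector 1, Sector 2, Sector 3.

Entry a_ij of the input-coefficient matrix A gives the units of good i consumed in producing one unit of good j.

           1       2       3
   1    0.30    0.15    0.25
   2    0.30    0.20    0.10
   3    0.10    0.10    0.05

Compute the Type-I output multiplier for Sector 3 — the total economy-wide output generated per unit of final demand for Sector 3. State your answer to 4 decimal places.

m_3 = 1.9305

I − A =
  [   0.70    -0.15    -0.25]
  [  -0.30     0.80    -0.10]
  [  -0.10    -0.10     0.95]
Cofactors of I−A, C_ij = (−1)^(i+j)·(minor ij) (rows/columns in the sector order above):
  C_11 = (0.80)(0.95) − (-0.10)(-0.10) = 0.7500
  C_12 = −[(-0.30)(0.95) − (-0.10)(-0.10)] = 0.2950
  C_13 = (-0.30)(-0.10) − (0.80)(-0.10) = 0.1100
  C_21 = −[(-0.15)(0.95) − (-0.25)(-0.10)] = 0.1675
  C_22 = (0.70)(0.95) − (-0.25)(-0.10) = 0.6400
  C_23 = −[(0.70)(-0.10) − (-0.15)(-0.10)] = 0.0850
  C_31 = (-0.15)(-0.10) − (-0.25)(0.80) = 0.2150
  C_32 = −[(0.70)(-0.10) − (-0.25)(-0.30)] = 0.1450
  C_33 = (0.70)(0.80) − (-0.15)(-0.30) = 0.5150
det(I−A) = Σ_j (I−A)_1j·C_1j = (0.70)(0.7500) + (-0.15)(0.2950) + (-0.25)(0.1100) = 0.45325
adj(I−A) = Cᵀ =
  [ 0.7500   0.1675   0.2150]
  [ 0.2950   0.6400   0.1450]
  [ 0.1100   0.0850   0.5150]
(I − A)⁻¹ = adj(I−A) / det(I−A) ≈
  [   1.65472     0.36955     0.47435]
  [   0.65085     1.41202     0.31991]
  [   0.24269     0.18753     1.13624]
The output multiplier for sector j is the column-j sum of the Leontief inverse (I − A)⁻¹ = adj(I−A) / det(I−A).
Column 3 of adj(I−A): (0.2150, 0.1450, 0.5150); det(I−A) = 0.45325.
m_3 = (0.2150 + 0.1450 + 0.5150) / 0.45325 = 0.875 / 0.45325 ≈ 1.9305.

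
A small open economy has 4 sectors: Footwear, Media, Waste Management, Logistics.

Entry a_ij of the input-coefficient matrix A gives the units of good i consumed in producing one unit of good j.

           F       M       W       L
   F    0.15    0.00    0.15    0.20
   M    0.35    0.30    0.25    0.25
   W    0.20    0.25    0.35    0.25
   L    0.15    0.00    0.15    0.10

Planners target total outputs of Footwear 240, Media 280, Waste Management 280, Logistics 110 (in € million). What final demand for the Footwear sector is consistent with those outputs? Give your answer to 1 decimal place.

d_F = 140.0

I − A =
  [   0.85     0.00    -0.15    -0.20]
  [  -0.35     0.70    -0.25    -0.25]
  [  -0.20    -0.25     0.65    -0.25]
  [  -0.15     0.00    -0.15     0.90]
d = (I − A) x:
  d_F = (+0.85)·240 + (+0.00)·280 + (-0.15)·280 + (-0.20)·110 = 140.0
  d_M = (-0.35)·240 + (+0.70)·280 + (-0.25)·280 + (-0.25)·110 = 14.5
  d_W = (-0.20)·240 + (-0.25)·280 + (+0.65)·280 + (-0.25)·110 = 36.5
  d_L = (-0.15)·240 + (+0.00)·280 + (-0.15)·280 + (+0.90)·110 = 21.0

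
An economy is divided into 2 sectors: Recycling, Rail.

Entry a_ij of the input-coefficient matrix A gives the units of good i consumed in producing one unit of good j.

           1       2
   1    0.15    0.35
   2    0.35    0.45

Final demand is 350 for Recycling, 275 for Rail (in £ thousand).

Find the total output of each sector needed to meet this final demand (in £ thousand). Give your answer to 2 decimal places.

x_1 = 836.96, x_2 = 1032.61

I − A =
  [   0.85    -0.35]
  [  -0.35     0.55]
det(I−A) = (0.85)(0.55) − (-0.35)(-0.35) = 0.3450
adj(I−A) = [[0.55, 0.35], [0.35, 0.85]]
(I − A)⁻¹ = adj(I−A) / det(I−A) ≈
  [   1.5942     1.0145]
  [   1.0145     2.4638]
x = (I − A)⁻¹ d = adj(I−A)·d / det(I−A), with det(I−A) = 0.3450:
  x_1 = (0.55·350 + 0.35·275) / 0.3450 = 288.75 / 0.3450 ≈ 836.96
  x_2 = (0.35·350 + 0.85·275) / 0.3450 = 356.25 / 0.3450 ≈ 1032.61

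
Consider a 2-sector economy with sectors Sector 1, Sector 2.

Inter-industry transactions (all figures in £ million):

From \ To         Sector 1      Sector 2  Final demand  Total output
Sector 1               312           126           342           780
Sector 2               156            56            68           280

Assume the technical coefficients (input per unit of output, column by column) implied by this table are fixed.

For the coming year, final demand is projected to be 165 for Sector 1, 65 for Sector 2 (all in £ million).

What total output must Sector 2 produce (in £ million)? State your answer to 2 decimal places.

x_2 = 184.62

Technical coefficients a_ij = z_ij / X_j:
  a_11 = 312/780 = 0.40, a_21 = 156/780 = 0.20
  a_12 = 126/280 = 0.45, a_22 = 56/280 = 0.20
I − A =
  [   0.60    -0.45]
  [  -0.20     0.80]
det(I−A) = (0.60)(0.80) − (-0.45)(-0.20) = 0.3900
adj(I−A) = [[0.80, 0.45], [0.20, 0.60]]
(I − A)⁻¹ = adj(I−A) / det(I−A) ≈
  [   2.0513     1.1538]
  [   0.5128     1.5385]
x = (I − A)⁻¹ d = adj(I−A)·d / det(I−A), with det(I−A) = 0.3900:
  x_1 = (0.80·165 + 0.45·65) / 0.3900 = 161.25 / 0.3900 ≈ 413.46
  x_2 = (0.20·165 + 0.60·65) / 0.3900 = 72.00 / 0.3900 ≈ 184.62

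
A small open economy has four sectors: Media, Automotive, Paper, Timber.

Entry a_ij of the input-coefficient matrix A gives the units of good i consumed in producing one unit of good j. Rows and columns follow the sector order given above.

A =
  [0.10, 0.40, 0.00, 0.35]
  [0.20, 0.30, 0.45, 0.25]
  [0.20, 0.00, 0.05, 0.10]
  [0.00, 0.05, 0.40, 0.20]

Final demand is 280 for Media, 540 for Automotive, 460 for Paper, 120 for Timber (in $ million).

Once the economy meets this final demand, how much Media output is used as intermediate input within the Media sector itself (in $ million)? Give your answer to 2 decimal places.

I − A =
  [   0.90    -0.40     0.00    -0.35]
  [  -0.20     0.70    -0.45    -0.25]
  [  -0.20     0.00     0.95    -0.10]
  [   0.00    -0.05    -0.40     0.80]
Compute the cofactors C_ij = (−1)^(i+j)·(3×3 minor ij) of I−A; the adjugate is their transpose:
adj(I−A) = Cᵀ =
  [ 0.489875   0.304625   0.289875   0.345750]
  [ 0.236000   0.620000   0.442000   0.352250]
  [ 0.110500   0.072000   0.425250   0.124000]
  [ 0.070000   0.074750   0.240250   0.486500]
det(I−A) = Σ_j (I−A)_1j·C_1j = (0.90)(0.489875) + (-0.40)(0.236000) + (0.00)(0.110500) + (-0.35)(0.070000) = 0.3219875
(I − A)⁻¹ = adj(I−A) / det(I−A) ≈
  [   1.5214     0.9461     0.9003     1.0738]
  [   0.7329     1.9255     1.3727     1.0940]
  [   0.3432     0.2236     1.3207     0.3851]
  [   0.2174     0.2322     0.7461     1.5109]
First solve x = (I − A)⁻¹ d = adj(I−A)·d / det(I−A); in particular x_1 = (0.489875·280 + 0.304625·540 + 0.289875·460 + 0.345750·120) / 0.3219875 = 476.495 / 0.3219875 ≈ 1479.8556.
Intermediate flow from 1 to 1: z_11 = a_11 · x_1 = 0.10 × 476.495 / 0.3219875 = 47.6495 / 0.3219875 ≈ 147.99.

z_11 = 147.99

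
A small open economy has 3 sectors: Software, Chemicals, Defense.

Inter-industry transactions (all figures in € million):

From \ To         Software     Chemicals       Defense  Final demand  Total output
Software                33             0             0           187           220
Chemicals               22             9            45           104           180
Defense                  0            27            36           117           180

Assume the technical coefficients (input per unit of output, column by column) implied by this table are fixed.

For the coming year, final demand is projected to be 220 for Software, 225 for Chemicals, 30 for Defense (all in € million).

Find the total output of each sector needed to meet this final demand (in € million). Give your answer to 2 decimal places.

x_1 = 258.82, x_2 = 288.17, x_3 = 91.53

Technical coefficients a_ij = z_ij / X_j:
  a_11 = 33/220 = 0.15, a_21 = 22/220 = 0.10, a_31 = 0/220 = 0.00
  a_12 = 0/180 = 0.00, a_22 = 9/180 = 0.05, a_32 = 27/180 = 0.15
  a_13 = 0/180 = 0.00, a_23 = 45/180 = 0.25, a_33 = 36/180 = 0.20
I − A =
  [   0.85     0.00     0.00]
  [  -0.10     0.95    -0.25]
  [   0.00    -0.15     0.80]
Cofactors of I−A, C_ij = (−1)^(i+j)·(minor ij) (rows/columns in the sector order above):
  C_11 = (0.95)(0.80) − (-0.25)(-0.15) = 0.7225
  C_12 = −[(-0.10)(0.80) − (-0.25)(0.00)] = 0.0800
  C_13 = (-0.10)(-0.15) − (0.95)(0.00) = 0.0150
  C_21 = −[(0.00)(0.80) − (0.00)(-0.15)] = 0.0000
  C_22 = (0.85)(0.80) − (0.00)(0.00) = 0.6800
  C_23 = −[(0.85)(-0.15) − (0.00)(0.00)] = 0.1275
  C_31 = (0.00)(-0.25) − (0.00)(0.95) = 0.0000
  C_32 = −[(0.85)(-0.25) − (0.00)(-0.10)] = 0.2125
  C_33 = (0.85)(0.95) − (0.00)(-0.10) = 0.8075
det(I−A) = Σ_j (I−A)_1j·C_1j = (0.85)(0.7225) + (0.00)(0.0800) + (0.00)(0.0150) = 0.614125
adj(I−A) = Cᵀ =
  [ 0.7225   0.0000   0.0000]
  [ 0.0800   0.6800   0.2125]
  [ 0.0150   0.1275   0.8075]
(I − A)⁻¹ = adj(I−A) / det(I−A) ≈
  [   1.1765     0.0000     0.0000]
  [   0.1303     1.1073     0.3460]
  [   0.0244     0.2076     1.3149]
x = (I − A)⁻¹ d = adj(I−A)·d / det(I−A), with det(I−A) = 0.614125:
  x_1 = (0.7225·220 + 0.0000·225 + 0.0000·30) / 0.614125 = 158.95 / 0.614125 ≈ 258.82
  x_2 = (0.0800·220 + 0.6800·225 + 0.2125·30) / 0.614125 = 176.975 / 0.614125 ≈ 288.17
  x_3 = (0.0150·220 + 0.1275·225 + 0.8075·30) / 0.614125 = 56.2125 / 0.614125 ≈ 91.53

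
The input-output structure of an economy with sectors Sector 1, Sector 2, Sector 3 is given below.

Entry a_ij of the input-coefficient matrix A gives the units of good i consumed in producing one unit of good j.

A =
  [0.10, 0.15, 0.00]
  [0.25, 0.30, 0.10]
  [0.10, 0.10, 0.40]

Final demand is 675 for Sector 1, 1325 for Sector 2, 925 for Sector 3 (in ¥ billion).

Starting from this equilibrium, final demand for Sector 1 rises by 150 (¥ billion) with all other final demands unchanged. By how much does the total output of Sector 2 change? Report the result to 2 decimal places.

I − A =
  [   0.90    -0.15     0.00]
  [  -0.25     0.70    -0.10]
  [  -0.10    -0.10     0.60]
Cofactors of I−A, C_ij = (−1)^(i+j)·(minor ij) (rows/columns in the sector order above):
  C_11 = (0.70)(0.60) − (-0.10)(-0.10) = 0.4100
  C_12 = −[(-0.25)(0.60) − (-0.10)(-0.10)] = 0.1600
  C_13 = (-0.25)(-0.10) − (0.70)(-0.10) = 0.0950
  C_21 = −[(-0.15)(0.60) − (0.00)(-0.10)] = 0.0900
  C_22 = (0.90)(0.60) − (0.00)(-0.10) = 0.5400
  C_23 = −[(0.90)(-0.10) − (-0.15)(-0.10)] = 0.1050
  C_31 = (-0.15)(-0.10) − (0.00)(0.70) = 0.0150
  C_32 = −[(0.90)(-0.10) − (0.00)(-0.25)] = 0.0900
  C_33 = (0.90)(0.70) − (-0.15)(-0.25) = 0.5925
det(I−A) = Σ_j (I−A)_1j·C_1j = (0.90)(0.4100) + (-0.15)(0.1600) + (0.00)(0.0950) = 0.3450
adj(I−A) = Cᵀ =
  [ 0.4100   0.0900   0.0150]
  [ 0.1600   0.5400   0.0900]
  [ 0.0950   0.1050   0.5925]
(I − A)⁻¹ = adj(I−A) / det(I−A) ≈
  [   1.1884     0.2609     0.0435]
  [   0.4638     1.5652     0.2609]
  [   0.2754     0.3043     1.7174]
Δx = (I − A)⁻¹ Δd with Δd having +150 in the Sector 1 component and 0 elsewhere.
So Δx_2 = L_21 · (+150), where L_21 = adj(I−A)_21 / det(I−A) = 0.1600 / 0.3450.
Δx_2 = 0.1600 × (+150) / 0.3450 = 24.00 / 0.3450 ≈ 69.57.

Δx_2 = 69.57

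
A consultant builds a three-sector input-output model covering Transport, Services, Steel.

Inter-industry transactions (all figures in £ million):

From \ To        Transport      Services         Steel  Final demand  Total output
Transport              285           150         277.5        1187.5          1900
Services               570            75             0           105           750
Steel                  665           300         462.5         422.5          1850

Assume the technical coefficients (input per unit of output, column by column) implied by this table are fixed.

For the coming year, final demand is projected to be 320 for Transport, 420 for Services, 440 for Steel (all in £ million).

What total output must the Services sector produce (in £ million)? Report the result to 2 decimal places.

Technical coefficients a_ij = z_ij / X_j:
  a_11 = 285/1900 = 0.15, a_21 = 570/1900 = 0.30, a_31 = 665/1900 = 0.35
  a_12 = 150/750 = 0.20, a_22 = 75/750 = 0.10, a_32 = 300/750 = 0.40
  a_13 = 277.5/1850 = 0.15, a_23 = 0/1850 = 0.00, a_33 = 462.5/1850 = 0.25
I − A =
  [   0.85    -0.20    -0.15]
  [  -0.30     0.90     0.00]
  [  -0.35    -0.40     0.75]
Cofactors of I−A, C_ij = (−1)^(i+j)·(minor ij) (rows/columns in the sector order above):
  C_11 = (0.90)(0.75) − (0.00)(-0.40) = 0.6750
  C_12 = −[(-0.30)(0.75) − (0.00)(-0.35)] = 0.2250
  C_13 = (-0.30)(-0.40) − (0.90)(-0.35) = 0.4350
  C_21 = −[(-0.20)(0.75) − (-0.15)(-0.40)] = 0.2100
  C_22 = (0.85)(0.75) − (-0.15)(-0.35) = 0.5850
  C_23 = −[(0.85)(-0.40) − (-0.20)(-0.35)] = 0.4100
  C_31 = (-0.20)(0.00) − (-0.15)(0.90) = 0.1350
  C_32 = −[(0.85)(0.00) − (-0.15)(-0.30)] = 0.0450
  C_33 = (0.85)(0.90) − (-0.20)(-0.30) = 0.7050
det(I−A) = Σ_j (I−A)_1j·C_1j = (0.85)(0.6750) + (-0.20)(0.2250) + (-0.15)(0.4350) = 0.4635
adj(I−A) = Cᵀ =
  [ 0.6750   0.2100   0.1350]
  [ 0.2250   0.5850   0.0450]
  [ 0.4350   0.4100   0.7050]
(I − A)⁻¹ = adj(I−A) / det(I−A) ≈
  [   1.4563     0.4531     0.2913]
  [   0.4854     1.2621     0.0971]
  [   0.9385     0.8846     1.5210]
x = (I − A)⁻¹ d = adj(I−A)·d / det(I−A), with det(I−A) = 0.4635:
  x_1 = (0.6750·320 + 0.2100·420 + 0.1350·440) / 0.4635 = 363.60 / 0.4635 ≈ 784.47
  x_2 = (0.2250·320 + 0.5850·420 + 0.0450·440) / 0.4635 = 337.50 / 0.4635 ≈ 728.16
  x_3 = (0.4350·320 + 0.4100·420 + 0.7050·440) / 0.4635 = 621.60 / 0.4635 ≈ 1341.10

x_2 = 728.16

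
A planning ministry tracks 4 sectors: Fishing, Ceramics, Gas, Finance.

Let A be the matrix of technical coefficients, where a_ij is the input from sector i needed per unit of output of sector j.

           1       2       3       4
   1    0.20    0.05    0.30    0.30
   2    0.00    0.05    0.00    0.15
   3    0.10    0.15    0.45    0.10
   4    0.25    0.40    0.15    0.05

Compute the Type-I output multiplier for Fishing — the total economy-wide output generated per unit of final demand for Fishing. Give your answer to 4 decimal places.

m_1 = 2.6164

I − A =
  [   0.80    -0.05    -0.30    -0.30]
  [   0.00     0.95     0.00    -0.15]
  [  -0.10    -0.15     0.55    -0.10]
  [  -0.25    -0.40    -0.15     0.95]
Compute the cofactors C_ij = (−1)^(i+j)·(3×3 minor ij) of I−A; the adjugate is their transpose:
adj(I−A) = Cᵀ =
  [ 0.445750   0.152875   0.296625   0.196125]
  [ 0.022875   0.324250   0.029250   0.061500]
  [ 0.113625   0.152750   0.600875   0.123250]
  [ 0.144875   0.200875   0.185250   0.389500]
det(I−A) = Σ_j (I−A)_1j·C_1j = (0.80)(0.445750) + (-0.05)(0.022875) + (-0.30)(0.113625) + (-0.30)(0.144875) = 0.27790625
(I − A)⁻¹ = adj(I−A) / det(I−A) ≈
  [   1.60396     0.55010     1.06736     0.70572]
  [   0.08231     1.16676     0.10525     0.22130]
  [   0.40886     0.54965     2.16215     0.44349]
  [   0.52131     0.72282     0.66659     1.40155]
The output multiplier for sector j is the column-j sum of the Leontief inverse (I − A)⁻¹ = adj(I−A) / det(I−A).
Column 1 of adj(I−A): (0.445750, 0.022875, 0.113625, 0.144875); det(I−A) = 0.27790625.
m_1 = (0.445750 + 0.022875 + 0.113625 + 0.144875) / 0.27790625 = 0.727125 / 0.27790625 ≈ 2.6164.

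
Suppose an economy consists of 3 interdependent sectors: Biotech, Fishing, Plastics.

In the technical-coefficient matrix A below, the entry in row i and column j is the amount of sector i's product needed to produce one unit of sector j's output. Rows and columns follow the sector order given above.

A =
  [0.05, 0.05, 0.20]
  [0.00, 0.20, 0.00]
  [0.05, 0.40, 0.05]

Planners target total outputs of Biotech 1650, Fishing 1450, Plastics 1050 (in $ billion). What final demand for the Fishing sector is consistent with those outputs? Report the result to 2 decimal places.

I − A =
  [   0.95    -0.05    -0.20]
  [   0.00     0.80     0.00]
  [  -0.05    -0.40     0.95]
d = (I − A) x:
  d_B = (+0.95)·1650 + (-0.05)·1450 + (-0.20)·1050 = 1285.00
  d_F = (+0.00)·1650 + (+0.80)·1450 + (+0.00)·1050 = 1160.00
  d_P = (-0.05)·1650 + (-0.40)·1450 + (+0.95)·1050 = 335.00

d_F = 1160.00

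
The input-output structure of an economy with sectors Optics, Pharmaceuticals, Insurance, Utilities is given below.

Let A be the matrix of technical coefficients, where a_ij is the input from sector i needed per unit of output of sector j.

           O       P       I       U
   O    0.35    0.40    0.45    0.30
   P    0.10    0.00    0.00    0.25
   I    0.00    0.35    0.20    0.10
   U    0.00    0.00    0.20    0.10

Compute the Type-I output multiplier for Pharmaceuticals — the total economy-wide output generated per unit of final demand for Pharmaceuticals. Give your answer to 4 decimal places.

I − A =
  [   0.65    -0.40    -0.45    -0.30]
  [  -0.10     1.00     0.00    -0.25]
  [   0.00    -0.35     0.80    -0.10]
  [   0.00     0.00    -0.20     0.90]
Compute the cofactors C_ij = (−1)^(i+j)·(3×3 minor ij) of I−A; the adjugate is their transpose:
adj(I−A) = Cᵀ =
  [ 0.682500   0.442750   0.485000   0.404375]
  [ 0.070000   0.455000   0.079000   0.158500]
  [ 0.031500   0.204750   0.549000   0.128375]
  [ 0.007000   0.045500   0.122000   0.472250]
det(I−A) = Σ_j (I−A)_1j·C_1j = (0.65)(0.682500) + (-0.40)(0.070000) + (-0.45)(0.031500) + (-0.30)(0.007000) = 0.39935
(I − A)⁻¹ = adj(I−A) / det(I−A) ≈
  [   1.70903     1.10868     1.21447     1.01258]
  [   0.17528     1.13935     0.19782     0.39689]
  [   0.07888     0.51271     1.37473     0.32146]
  [   0.01753     0.11394     0.30550     1.18255]
The output multiplier for sector j is the column-j sum of the Leontief inverse (I − A)⁻¹ = adj(I−A) / det(I−A).
Column P of adj(I−A): (0.442750, 0.455000, 0.204750, 0.045500); det(I−A) = 0.39935.
m_P = (0.442750 + 0.455000 + 0.204750 + 0.045500) / 0.39935 = 1.148 / 0.39935 ≈ 2.8747.

m_P = 2.8747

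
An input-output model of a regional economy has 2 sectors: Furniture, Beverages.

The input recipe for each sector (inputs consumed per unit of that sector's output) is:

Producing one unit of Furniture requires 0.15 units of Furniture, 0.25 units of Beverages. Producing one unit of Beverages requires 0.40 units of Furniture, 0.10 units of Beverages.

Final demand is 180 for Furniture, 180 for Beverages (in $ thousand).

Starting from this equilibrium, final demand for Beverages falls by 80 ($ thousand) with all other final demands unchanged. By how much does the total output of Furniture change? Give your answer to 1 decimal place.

Δx_F = -48.1

I − A =
  [   0.85    -0.40]
  [  -0.25     0.90]
det(I−A) = (0.85)(0.90) − (-0.40)(-0.25) = 0.6650
adj(I−A) = [[0.90, 0.40], [0.25, 0.85]]
(I − A)⁻¹ = adj(I−A) / det(I−A) ≈
  [   1.3534     0.6015]
  [   0.3759     1.2782]
Δx = (I − A)⁻¹ Δd with Δd having -80 in the Beverages component and 0 elsewhere.
So Δx_F = L_FB · (-80), where L_FB = adj(I−A)_FB / det(I−A) = 0.40 / 0.6650.
Δx_F = 0.40 × (-80) / 0.6650 = -32.00 / 0.6650 ≈ -48.1.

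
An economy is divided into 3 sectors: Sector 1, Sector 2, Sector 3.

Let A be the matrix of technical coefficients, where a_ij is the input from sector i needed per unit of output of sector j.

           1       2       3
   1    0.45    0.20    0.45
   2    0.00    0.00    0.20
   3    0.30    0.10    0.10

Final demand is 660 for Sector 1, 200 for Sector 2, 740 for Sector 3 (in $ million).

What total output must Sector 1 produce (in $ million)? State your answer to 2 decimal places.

I − A =
  [   0.55    -0.20    -0.45]
  [   0.00     1.00    -0.20]
  [  -0.30    -0.10     0.90]
Cofactors of I−A, C_ij = (−1)^(i+j)·(minor ij) (rows/columns in the sector order above):
  C_11 = (1.00)(0.90) − (-0.20)(-0.10) = 0.8800
  C_12 = −[(0.00)(0.90) − (-0.20)(-0.30)] = 0.0600
  C_13 = (0.00)(-0.10) − (1.00)(-0.30) = 0.3000
  C_21 = −[(-0.20)(0.90) − (-0.45)(-0.10)] = 0.2250
  C_22 = (0.55)(0.90) − (-0.45)(-0.30) = 0.3600
  C_23 = −[(0.55)(-0.10) − (-0.20)(-0.30)] = 0.1150
  C_31 = (-0.20)(-0.20) − (-0.45)(1.00) = 0.4900
  C_32 = −[(0.55)(-0.20) − (-0.45)(0.00)] = 0.1100
  C_33 = (0.55)(1.00) − (-0.20)(0.00) = 0.5500
det(I−A) = Σ_j (I−A)_1j·C_1j = (0.55)(0.8800) + (-0.20)(0.0600) + (-0.45)(0.3000) = 0.3370
adj(I−A) = Cᵀ =
  [ 0.8800   0.2250   0.4900]
  [ 0.0600   0.3600   0.1100]
  [ 0.3000   0.1150   0.5500]
(I − A)⁻¹ = adj(I−A) / det(I−A) ≈
  [   2.6113     0.6677     1.4540]
  [   0.1780     1.0682     0.3264]
  [   0.8902     0.3412     1.6320]
x = (I − A)⁻¹ d = adj(I−A)·d / det(I−A), with det(I−A) = 0.3370:
  x_1 = (0.8800·660 + 0.2250·200 + 0.4900·740) / 0.3370 = 988.40 / 0.3370 ≈ 2932.94
  x_2 = (0.0600·660 + 0.3600·200 + 0.1100·740) / 0.3370 = 193.00 / 0.3370 ≈ 572.70
  x_3 = (0.3000·660 + 0.1150·200 + 0.5500·740) / 0.3370 = 628.00 / 0.3370 ≈ 1863.50

x_1 = 2932.94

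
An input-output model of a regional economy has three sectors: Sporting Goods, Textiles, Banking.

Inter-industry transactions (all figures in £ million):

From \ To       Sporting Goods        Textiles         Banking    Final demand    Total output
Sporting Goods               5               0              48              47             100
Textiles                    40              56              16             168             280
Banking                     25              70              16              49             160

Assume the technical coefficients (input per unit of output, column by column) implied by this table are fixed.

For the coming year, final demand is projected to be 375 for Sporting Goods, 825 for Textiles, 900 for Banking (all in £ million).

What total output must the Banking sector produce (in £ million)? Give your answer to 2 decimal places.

x_B = 1740.36

Technical coefficients a_ij = z_ij / X_j:
  a_SS = 5/100 = 0.05, a_TS = 40/100 = 0.40, a_BS = 25/100 = 0.25
  a_ST = 0/280 = 0.00, a_TT = 56/280 = 0.20, a_BT = 70/280 = 0.25
  a_SB = 48/160 = 0.30, a_TB = 16/160 = 0.10, a_BB = 16/160 = 0.10
I − A =
  [   0.95     0.00    -0.30]
  [  -0.40     0.80    -0.10]
  [  -0.25    -0.25     0.90]
Cofactors of I−A, C_ij = (−1)^(i+j)·(minor ij) (rows/columns in the sector order above):
  C_11 = (0.80)(0.90) − (-0.10)(-0.25) = 0.6950
  C_12 = −[(-0.40)(0.90) − (-0.10)(-0.25)] = 0.3850
  C_13 = (-0.40)(-0.25) − (0.80)(-0.25) = 0.3000
  C_21 = −[(0.00)(0.90) − (-0.30)(-0.25)] = 0.0750
  C_22 = (0.95)(0.90) − (-0.30)(-0.25) = 0.7800
  C_23 = −[(0.95)(-0.25) − (0.00)(-0.25)] = 0.2375
  C_31 = (0.00)(-0.10) − (-0.30)(0.80) = 0.2400
  C_32 = −[(0.95)(-0.10) − (-0.30)(-0.40)] = 0.2150
  C_33 = (0.95)(0.80) − (0.00)(-0.40) = 0.7600
det(I−A) = Σ_j (I−A)_1j·C_1j = (0.95)(0.6950) + (0.00)(0.3850) + (-0.30)(0.3000) = 0.57025
adj(I−A) = Cᵀ =
  [ 0.6950   0.0750   0.2400]
  [ 0.3850   0.7800   0.2150]
  [ 0.3000   0.2375   0.7600]
(I − A)⁻¹ = adj(I−A) / det(I−A) ≈
  [   1.2188     0.1315     0.4209]
  [   0.6751     1.3678     0.3770]
  [   0.5261     0.4165     1.3327]
x = (I − A)⁻¹ d = adj(I−A)·d / det(I−A), with det(I−A) = 0.57025:
  x_S = (0.6950·375 + 0.0750·825 + 0.2400·900) / 0.57025 = 538.50 / 0.57025 ≈ 944.32
  x_T = (0.3850·375 + 0.7800·825 + 0.2150·900) / 0.57025 = 981.375 / 0.57025 ≈ 1720.96
  x_B = (0.3000·375 + 0.2375·825 + 0.7600·900) / 0.57025 = 992.4375 / 0.57025 ≈ 1740.36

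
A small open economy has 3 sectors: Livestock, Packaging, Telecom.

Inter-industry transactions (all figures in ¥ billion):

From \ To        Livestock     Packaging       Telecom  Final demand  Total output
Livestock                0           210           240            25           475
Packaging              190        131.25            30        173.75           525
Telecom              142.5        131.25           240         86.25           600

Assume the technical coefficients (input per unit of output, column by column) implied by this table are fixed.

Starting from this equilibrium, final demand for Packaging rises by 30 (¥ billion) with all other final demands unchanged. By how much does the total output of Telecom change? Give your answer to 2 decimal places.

Δx_T = 54.01

Technical coefficients a_ij = z_ij / X_j:
  a_LL = 0/475 = 0.00, a_PL = 190/475 = 0.40, a_TL = 142.5/475 = 0.30
  a_LP = 210/525 = 0.40, a_PP = 131.25/525 = 0.25, a_TP = 131.25/525 = 0.25
  a_LT = 240/600 = 0.40, a_PT = 30/600 = 0.05, a_TT = 240/600 = 0.40
I − A =
  [   1.00    -0.40    -0.40]
  [  -0.40     0.75    -0.05]
  [  -0.30    -0.25     0.60]
Cofactors of I−A, C_ij = (−1)^(i+j)·(minor ij) (rows/columns in the sector order above):
  C_11 = (0.75)(0.60) − (-0.05)(-0.25) = 0.4375
  C_12 = −[(-0.40)(0.60) − (-0.05)(-0.30)] = 0.2550
  C_13 = (-0.40)(-0.25) − (0.75)(-0.30) = 0.3250
  C_21 = −[(-0.40)(0.60) − (-0.40)(-0.25)] = 0.3400
  C_22 = (1.00)(0.60) − (-0.40)(-0.30) = 0.4800
  C_23 = −[(1.00)(-0.25) − (-0.40)(-0.30)] = 0.3700
  C_31 = (-0.40)(-0.05) − (-0.40)(0.75) = 0.3200
  C_32 = −[(1.00)(-0.05) − (-0.40)(-0.40)] = 0.2100
  C_33 = (1.00)(0.75) − (-0.40)(-0.40) = 0.5900
det(I−A) = Σ_j (I−A)_1j·C_1j = (1.00)(0.4375) + (-0.40)(0.2550) + (-0.40)(0.3250) = 0.2055
adj(I−A) = Cᵀ =
  [ 0.4375   0.3400   0.3200]
  [ 0.2550   0.4800   0.2100]
  [ 0.3250   0.3700   0.5900]
(I − A)⁻¹ = adj(I−A) / det(I−A) ≈
  [   2.1290     1.6545     1.5572]
  [   1.2409     2.3358     1.0219]
  [   1.5815     1.8005     2.8710]
Δx = (I − A)⁻¹ Δd with Δd having +30 in the Packaging component and 0 elsewhere.
So Δx_T = L_TP · (+30), where L_TP = adj(I−A)_TP / det(I−A) = 0.3700 / 0.2055.
Δx_T = 0.3700 × (+30) / 0.2055 = 11.10 / 0.2055 ≈ 54.01.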